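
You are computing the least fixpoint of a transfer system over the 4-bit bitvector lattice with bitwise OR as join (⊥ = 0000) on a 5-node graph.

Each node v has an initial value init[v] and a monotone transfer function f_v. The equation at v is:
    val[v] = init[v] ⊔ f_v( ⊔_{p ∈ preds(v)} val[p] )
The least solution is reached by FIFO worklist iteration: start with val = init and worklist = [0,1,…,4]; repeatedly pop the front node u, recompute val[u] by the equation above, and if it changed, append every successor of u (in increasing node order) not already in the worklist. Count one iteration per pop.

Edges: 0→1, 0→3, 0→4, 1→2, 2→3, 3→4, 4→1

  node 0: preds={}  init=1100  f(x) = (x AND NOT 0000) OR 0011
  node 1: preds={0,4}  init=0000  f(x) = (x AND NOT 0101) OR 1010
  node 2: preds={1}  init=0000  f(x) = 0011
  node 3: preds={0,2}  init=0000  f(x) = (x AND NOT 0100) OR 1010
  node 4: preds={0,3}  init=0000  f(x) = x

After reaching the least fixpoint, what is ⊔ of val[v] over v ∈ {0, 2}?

1111

Worklist (6 pops):
  #1 pop 0: in=0000 → 1111 (was 1100); enqueue []
  #2 pop 1: in=1111 → 1010 (was 0000); enqueue []
  #3 pop 2: in=1010 → 0011 (was 0000); enqueue []
  #4 pop 3: in=1111 → 1011 (was 0000); enqueue []
  #5 pop 4: in=1111 → 1111 (was 0000); enqueue [1]
  #6 pop 1: in=1111 → 1010 (no change)

Fixpoint:
  val[0] = 1111
  val[1] = 1010
  val[2] = 0011
  val[3] = 1011
  val[4] = 1111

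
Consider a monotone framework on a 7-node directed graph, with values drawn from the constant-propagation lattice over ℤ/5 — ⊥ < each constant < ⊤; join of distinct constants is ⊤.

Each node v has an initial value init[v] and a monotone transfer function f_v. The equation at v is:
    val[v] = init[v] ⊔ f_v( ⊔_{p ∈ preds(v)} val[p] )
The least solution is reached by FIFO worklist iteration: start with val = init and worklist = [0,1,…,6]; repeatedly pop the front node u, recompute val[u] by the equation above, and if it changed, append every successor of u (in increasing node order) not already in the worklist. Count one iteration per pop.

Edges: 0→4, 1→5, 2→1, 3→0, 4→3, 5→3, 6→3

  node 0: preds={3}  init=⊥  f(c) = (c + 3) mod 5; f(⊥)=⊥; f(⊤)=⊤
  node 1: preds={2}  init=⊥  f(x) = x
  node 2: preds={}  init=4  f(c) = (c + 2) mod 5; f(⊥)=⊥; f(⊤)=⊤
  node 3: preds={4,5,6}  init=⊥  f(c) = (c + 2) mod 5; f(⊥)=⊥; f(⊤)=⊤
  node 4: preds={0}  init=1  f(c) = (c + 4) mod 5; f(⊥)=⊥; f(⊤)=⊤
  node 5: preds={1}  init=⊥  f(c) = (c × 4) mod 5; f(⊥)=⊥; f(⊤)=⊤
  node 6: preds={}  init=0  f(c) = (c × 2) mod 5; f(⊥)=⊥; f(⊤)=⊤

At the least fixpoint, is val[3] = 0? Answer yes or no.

Trace (11 dequeues):
  [1] u=0 | in ⊥ | out ⊥ | ==
  [2] u=1 | in 4 | out 4 | prev ⊥ | push {}
  [3] u=2 | in ⊥ | out 4 | ==
  [4] u=3 | in ⊤ | out ⊤ | prev ⊥ | push {0}
  [5] u=4 | in ⊥ | out 1 | ==
  [6] u=5 | in 4 | out 1 | prev ⊥ | push {3}
  [7] u=6 | in ⊥ | out 0 | ==
  [8] u=0 | in ⊤ | out ⊤ | prev ⊥ | push {4}
  [9] u=3 | in ⊤ | out ⊤ | ==
  [10] u=4 | in ⊤ | out ⊤ | prev 1 | push {3}
  [11] u=3 | in ⊤ | out ⊤ | ==

Converged values:
  [0] ⊤
  [1] 4
  [2] 4
  [3] ⊤
  [4] ⊤
  [5] 1
  [6] 0

no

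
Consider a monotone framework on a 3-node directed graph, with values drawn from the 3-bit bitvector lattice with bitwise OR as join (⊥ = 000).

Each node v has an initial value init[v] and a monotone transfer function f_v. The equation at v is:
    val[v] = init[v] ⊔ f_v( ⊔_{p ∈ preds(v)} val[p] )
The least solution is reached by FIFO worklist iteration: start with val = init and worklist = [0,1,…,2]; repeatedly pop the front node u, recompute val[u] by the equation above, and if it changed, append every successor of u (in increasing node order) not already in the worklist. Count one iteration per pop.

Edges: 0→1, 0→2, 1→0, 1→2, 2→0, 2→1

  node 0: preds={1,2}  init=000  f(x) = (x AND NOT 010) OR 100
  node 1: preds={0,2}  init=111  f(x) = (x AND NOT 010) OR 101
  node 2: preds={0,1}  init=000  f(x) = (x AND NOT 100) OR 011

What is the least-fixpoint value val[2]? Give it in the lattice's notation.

011

Iteration log — 5 steps:
  step 1. node 0  ⊔preds=111  new=101  old=000  +wl: 
  step 2. node 1  ⊔preds=101  new=111  stable
  step 3. node 2  ⊔preds=111  new=011  old=000  +wl: 0,1
  step 4. node 0  ⊔preds=111  new=101  stable
  step 5. node 1  ⊔preds=111  new=111  stable

Least fixpoint reached:
  node 0: 101
  node 1: 111
  node 2: 011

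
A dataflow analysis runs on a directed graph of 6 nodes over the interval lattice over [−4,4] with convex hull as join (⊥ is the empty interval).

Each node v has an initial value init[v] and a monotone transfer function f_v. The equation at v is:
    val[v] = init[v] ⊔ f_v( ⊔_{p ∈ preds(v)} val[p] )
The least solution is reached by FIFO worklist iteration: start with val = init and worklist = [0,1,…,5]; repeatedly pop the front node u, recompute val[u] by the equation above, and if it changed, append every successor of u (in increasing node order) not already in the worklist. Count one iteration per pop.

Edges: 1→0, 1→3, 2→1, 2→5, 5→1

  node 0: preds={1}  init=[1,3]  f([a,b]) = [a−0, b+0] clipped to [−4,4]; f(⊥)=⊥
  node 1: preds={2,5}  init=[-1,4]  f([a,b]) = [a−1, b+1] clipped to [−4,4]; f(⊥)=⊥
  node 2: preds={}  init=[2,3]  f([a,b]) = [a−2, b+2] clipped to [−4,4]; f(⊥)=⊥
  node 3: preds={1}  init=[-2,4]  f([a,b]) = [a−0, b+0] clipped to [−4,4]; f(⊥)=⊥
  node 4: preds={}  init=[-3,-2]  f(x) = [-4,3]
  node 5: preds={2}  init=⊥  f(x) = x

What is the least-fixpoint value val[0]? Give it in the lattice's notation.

[-1,4]

Worklist (7 pops):
  #1 pop 0: in=[-1,4] → [-1,4] (was [1,3]); enqueue []
  #2 pop 1: in=[2,3] → [-1,4] (no change)
  #3 pop 2: in=⊥ → [2,3] (no change)
  #4 pop 3: in=[-1,4] → [-2,4] (no change)
  #5 pop 4: in=⊥ → [-4,3] (was [-3,-2]); enqueue []
  #6 pop 5: in=[2,3] → [2,3] (was ⊥); enqueue [1]
  #7 pop 1: in=[2,3] → [-1,4] (no change)

Fixpoint:
  val[0] = [-1,4]
  val[1] = [-1,4]
  val[2] = [2,3]
  val[3] = [-2,4]
  val[4] = [-4,3]
  val[5] = [2,3]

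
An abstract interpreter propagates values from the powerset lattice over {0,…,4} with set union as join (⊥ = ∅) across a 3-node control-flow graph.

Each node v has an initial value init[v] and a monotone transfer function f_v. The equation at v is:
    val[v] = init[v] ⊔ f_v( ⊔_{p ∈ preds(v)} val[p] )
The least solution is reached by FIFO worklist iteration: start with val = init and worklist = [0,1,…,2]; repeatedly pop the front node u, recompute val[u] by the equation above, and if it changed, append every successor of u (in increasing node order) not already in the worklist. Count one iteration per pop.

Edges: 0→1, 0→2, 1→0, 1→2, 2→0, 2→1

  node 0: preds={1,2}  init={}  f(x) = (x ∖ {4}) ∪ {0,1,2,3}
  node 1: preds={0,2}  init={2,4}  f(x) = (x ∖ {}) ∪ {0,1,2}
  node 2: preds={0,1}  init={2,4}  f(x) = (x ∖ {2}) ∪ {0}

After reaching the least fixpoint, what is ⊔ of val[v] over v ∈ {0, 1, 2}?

Iteration log — 5 steps:
  step 1. node 0  ⊔preds={2,4}  new={0,1,2,3}  old={}  +wl: 
  step 2. node 1  ⊔preds={0,1,2,3,4}  new={0,1,2,3,4}  old={2,4}  +wl: 0
  step 3. node 2  ⊔preds={0,1,2,3,4}  new={0,1,2,3,4}  old={2,4}  +wl: 1
  step 4. node 0  ⊔preds={0,1,2,3,4}  new={0,1,2,3}  stable
  step 5. node 1  ⊔preds={0,1,2,3,4}  new={0,1,2,3,4}  stable

Least fixpoint reached:
  node 0: {0,1,2,3}
  node 1: {0,1,2,3,4}
  node 2: {0,1,2,3,4}

{0,1,2,3,4}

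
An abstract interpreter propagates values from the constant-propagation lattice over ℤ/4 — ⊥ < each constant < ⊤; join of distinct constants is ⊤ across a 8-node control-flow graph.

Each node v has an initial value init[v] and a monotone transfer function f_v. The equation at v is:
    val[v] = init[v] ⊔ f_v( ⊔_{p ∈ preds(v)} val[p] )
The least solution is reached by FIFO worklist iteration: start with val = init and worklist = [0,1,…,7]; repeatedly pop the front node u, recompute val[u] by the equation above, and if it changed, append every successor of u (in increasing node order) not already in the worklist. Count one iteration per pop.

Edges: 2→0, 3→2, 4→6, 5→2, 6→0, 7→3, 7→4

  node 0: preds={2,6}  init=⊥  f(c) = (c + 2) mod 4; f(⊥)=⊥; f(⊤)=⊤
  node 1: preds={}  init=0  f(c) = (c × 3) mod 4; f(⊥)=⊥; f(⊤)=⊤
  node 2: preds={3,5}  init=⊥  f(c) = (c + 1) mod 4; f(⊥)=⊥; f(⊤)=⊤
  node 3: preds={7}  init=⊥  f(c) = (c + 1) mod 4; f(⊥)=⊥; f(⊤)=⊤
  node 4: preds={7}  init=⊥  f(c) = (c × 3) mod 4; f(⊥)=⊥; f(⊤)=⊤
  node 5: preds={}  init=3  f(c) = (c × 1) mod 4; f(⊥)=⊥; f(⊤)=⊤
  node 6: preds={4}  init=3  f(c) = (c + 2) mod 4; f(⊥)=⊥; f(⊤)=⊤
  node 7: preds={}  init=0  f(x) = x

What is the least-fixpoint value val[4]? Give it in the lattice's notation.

0

Iteration log — 11 steps:
  step 1. node 0  ⊔preds=3  new=1  old=⊥  +wl: 
  step 2. node 1  ⊔preds=⊥  new=0  stable
  step 3. node 2  ⊔preds=3  new=0  old=⊥  +wl: 0
  step 4. node 3  ⊔preds=0  new=1  old=⊥  +wl: 2
  step 5. node 4  ⊔preds=0  new=0  old=⊥  +wl: 
  step 6. node 5  ⊔preds=⊥  new=3  stable
  step 7. node 6  ⊔preds=0  new=⊤  old=3  +wl: 
  step 8. node 7  ⊔preds=⊥  new=0  stable
  step 9. node 0  ⊔preds=⊤  new=⊤  old=1  +wl: 
  step 10. node 2  ⊔preds=⊤  new=⊤  old=0  +wl: 0
  step 11. node 0  ⊔preds=⊤  new=⊤  stable

Least fixpoint reached:
  node 0: ⊤
  node 1: 0
  node 2: ⊤
  node 3: 1
  node 4: 0
  node 5: 3
  node 6: ⊤
  node 7: 0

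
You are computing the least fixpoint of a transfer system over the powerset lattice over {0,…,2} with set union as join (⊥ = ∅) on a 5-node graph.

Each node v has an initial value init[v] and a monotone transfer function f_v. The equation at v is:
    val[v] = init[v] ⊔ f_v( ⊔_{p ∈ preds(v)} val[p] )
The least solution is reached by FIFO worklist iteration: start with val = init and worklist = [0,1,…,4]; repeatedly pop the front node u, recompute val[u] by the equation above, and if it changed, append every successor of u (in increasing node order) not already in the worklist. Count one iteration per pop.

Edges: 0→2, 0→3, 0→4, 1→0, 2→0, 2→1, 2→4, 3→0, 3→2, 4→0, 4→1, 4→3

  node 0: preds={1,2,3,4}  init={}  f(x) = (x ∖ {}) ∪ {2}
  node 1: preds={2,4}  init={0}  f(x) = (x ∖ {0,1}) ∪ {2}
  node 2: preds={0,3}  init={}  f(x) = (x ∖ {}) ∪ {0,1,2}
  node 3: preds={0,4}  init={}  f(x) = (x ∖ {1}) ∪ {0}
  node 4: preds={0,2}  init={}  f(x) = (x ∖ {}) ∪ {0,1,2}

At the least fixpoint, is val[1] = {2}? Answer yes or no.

no

Worklist (10 pops):
  #1 pop 0: in={0} → {0,2} (was {}); enqueue []
  #2 pop 1: in={} → {0,2} (was {0}); enqueue [0]
  #3 pop 2: in={0,2} → {0,1,2} (was {}); enqueue [1]
  #4 pop 3: in={0,2} → {0,2} (was {}); enqueue [2]
  #5 pop 4: in={0,1,2} → {0,1,2} (was {}); enqueue [3]
  #6 pop 0: in={0,1,2} → {0,1,2} (was {0,2}); enqueue [4]
  #7 pop 1: in={0,1,2} → {0,2} (no change)
  #8 pop 2: in={0,1,2} → {0,1,2} (no change)
  #9 pop 3: in={0,1,2} → {0,2} (no change)
  #10 pop 4: in={0,1,2} → {0,1,2} (no change)

Fixpoint:
  val[0] = {0,1,2}
  val[1] = {0,2}
  val[2] = {0,1,2}
  val[3] = {0,2}
  val[4] = {0,1,2}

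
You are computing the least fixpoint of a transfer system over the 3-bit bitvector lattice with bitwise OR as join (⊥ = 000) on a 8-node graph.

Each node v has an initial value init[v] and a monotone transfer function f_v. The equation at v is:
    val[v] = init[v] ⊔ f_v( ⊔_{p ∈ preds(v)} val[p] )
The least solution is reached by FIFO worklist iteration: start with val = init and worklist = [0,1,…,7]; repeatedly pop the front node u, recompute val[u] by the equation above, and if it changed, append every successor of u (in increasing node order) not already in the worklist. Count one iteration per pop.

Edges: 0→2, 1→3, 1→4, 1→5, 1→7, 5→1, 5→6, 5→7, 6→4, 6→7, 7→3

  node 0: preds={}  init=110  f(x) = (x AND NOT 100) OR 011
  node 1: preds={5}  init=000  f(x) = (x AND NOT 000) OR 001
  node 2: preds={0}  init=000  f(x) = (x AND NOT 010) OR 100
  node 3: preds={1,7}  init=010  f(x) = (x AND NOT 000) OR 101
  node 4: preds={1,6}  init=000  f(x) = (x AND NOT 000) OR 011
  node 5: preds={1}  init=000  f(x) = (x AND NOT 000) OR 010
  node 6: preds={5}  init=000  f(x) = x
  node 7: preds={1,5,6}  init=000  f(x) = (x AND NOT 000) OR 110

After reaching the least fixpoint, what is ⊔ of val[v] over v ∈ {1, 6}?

011

Trace (13 dequeues):
  [1] u=0 | in 000 | out 111 | prev 110 | push {}
  [2] u=1 | in 000 | out 001 | prev 000 | push {}
  [3] u=2 | in 111 | out 101 | prev 000 | push {}
  [4] u=3 | in 001 | out 111 | prev 010 | push {}
  [5] u=4 | in 001 | out 011 | prev 000 | push {}
  [6] u=5 | in 001 | out 011 | prev 000 | push {1}
  [7] u=6 | in 011 | out 011 | prev 000 | push {4}
  [8] u=7 | in 011 | out 111 | prev 000 | push {3}
  [9] u=1 | in 011 | out 011 | prev 001 | push {5,7}
  [10] u=4 | in 011 | out 011 | ==
  [11] u=3 | in 111 | out 111 | ==
  [12] u=5 | in 011 | out 011 | ==
  [13] u=7 | in 011 | out 111 | ==

Converged values:
  [0] 111
  [1] 011
  [2] 101
  [3] 111
  [4] 011
  [5] 011
  [6] 011
  [7] 111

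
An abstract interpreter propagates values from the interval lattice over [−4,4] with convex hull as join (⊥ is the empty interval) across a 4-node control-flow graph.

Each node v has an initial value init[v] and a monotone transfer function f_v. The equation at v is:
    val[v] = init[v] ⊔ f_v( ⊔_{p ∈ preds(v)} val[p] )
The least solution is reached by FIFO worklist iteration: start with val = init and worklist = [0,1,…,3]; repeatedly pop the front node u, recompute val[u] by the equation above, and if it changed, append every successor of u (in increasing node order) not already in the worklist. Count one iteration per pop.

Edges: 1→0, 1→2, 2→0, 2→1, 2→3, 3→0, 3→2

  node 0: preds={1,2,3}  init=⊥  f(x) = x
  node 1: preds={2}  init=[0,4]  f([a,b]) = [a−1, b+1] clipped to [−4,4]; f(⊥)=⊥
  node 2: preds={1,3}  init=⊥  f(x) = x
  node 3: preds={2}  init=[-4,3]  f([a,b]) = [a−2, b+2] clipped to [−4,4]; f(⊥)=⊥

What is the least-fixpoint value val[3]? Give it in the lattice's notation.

[-4,4]

Trace (8 dequeues):
  [1] u=0 | in [-4,4] | out [-4,4] | prev ⊥ | push {}
  [2] u=1 | in ⊥ | out [0,4] | ==
  [3] u=2 | in [-4,4] | out [-4,4] | prev ⊥ | push {0,1}
  [4] u=3 | in [-4,4] | out [-4,4] | prev [-4,3] | push {2}
  [5] u=0 | in [-4,4] | out [-4,4] | ==
  [6] u=1 | in [-4,4] | out [-4,4] | prev [0,4] | push {0}
  [7] u=2 | in [-4,4] | out [-4,4] | ==
  [8] u=0 | in [-4,4] | out [-4,4] | ==

Converged values:
  [0] [-4,4]
  [1] [-4,4]
  [2] [-4,4]
  [3] [-4,4]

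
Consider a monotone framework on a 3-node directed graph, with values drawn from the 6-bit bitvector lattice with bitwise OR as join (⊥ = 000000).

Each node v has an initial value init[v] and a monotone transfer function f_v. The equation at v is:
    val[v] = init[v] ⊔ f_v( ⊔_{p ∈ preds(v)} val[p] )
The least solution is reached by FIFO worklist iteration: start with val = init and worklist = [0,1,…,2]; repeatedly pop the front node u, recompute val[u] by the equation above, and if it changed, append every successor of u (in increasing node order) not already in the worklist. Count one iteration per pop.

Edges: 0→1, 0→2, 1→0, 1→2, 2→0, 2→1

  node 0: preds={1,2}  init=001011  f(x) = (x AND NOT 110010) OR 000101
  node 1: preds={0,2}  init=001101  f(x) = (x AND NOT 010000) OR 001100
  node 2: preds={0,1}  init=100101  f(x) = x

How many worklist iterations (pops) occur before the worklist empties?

5

Worklist (5 pops):
  #1 pop 0: in=101101 → 001111 (was 001011); enqueue []
  #2 pop 1: in=101111 → 101111 (was 001101); enqueue [0]
  #3 pop 2: in=101111 → 101111 (was 100101); enqueue [1]
  #4 pop 0: in=101111 → 001111 (no change)
  #5 pop 1: in=101111 → 101111 (no change)

Fixpoint:
  val[0] = 001111
  val[1] = 101111
  val[2] = 101111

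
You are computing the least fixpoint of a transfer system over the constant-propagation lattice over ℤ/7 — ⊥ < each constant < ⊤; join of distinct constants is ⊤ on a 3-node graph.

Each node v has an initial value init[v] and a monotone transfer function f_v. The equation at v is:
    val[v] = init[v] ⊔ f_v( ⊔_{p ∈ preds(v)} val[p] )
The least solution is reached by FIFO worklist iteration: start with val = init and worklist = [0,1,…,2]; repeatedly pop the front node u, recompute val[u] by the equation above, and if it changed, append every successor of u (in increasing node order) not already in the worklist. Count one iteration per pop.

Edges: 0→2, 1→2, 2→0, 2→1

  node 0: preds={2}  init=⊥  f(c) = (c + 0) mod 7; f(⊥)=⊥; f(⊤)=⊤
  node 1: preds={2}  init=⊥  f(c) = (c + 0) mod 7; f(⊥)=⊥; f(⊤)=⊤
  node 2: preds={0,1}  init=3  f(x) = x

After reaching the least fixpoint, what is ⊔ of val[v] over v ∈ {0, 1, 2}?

3

Iteration log — 3 steps:
  step 1. node 0  ⊔preds=3  new=3  old=⊥  +wl: 
  step 2. node 1  ⊔preds=3  new=3  old=⊥  +wl: 
  step 3. node 2  ⊔preds=3  new=3  stable

Least fixpoint reached:
  node 0: 3
  node 1: 3
  node 2: 3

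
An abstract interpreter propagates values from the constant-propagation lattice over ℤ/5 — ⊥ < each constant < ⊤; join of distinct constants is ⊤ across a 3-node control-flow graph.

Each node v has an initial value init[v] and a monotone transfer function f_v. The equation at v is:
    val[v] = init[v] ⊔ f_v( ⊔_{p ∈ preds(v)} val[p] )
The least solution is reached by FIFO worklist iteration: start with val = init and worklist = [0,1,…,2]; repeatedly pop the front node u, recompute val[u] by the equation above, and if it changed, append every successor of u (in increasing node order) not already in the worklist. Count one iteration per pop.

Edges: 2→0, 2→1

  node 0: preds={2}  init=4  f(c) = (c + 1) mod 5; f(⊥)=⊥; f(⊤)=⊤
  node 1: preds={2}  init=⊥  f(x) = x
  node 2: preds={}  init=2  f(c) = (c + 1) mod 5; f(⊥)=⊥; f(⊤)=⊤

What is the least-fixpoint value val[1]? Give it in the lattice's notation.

Worklist (3 pops):
  #1 pop 0: in=2 → ⊤ (was 4); enqueue []
  #2 pop 1: in=2 → 2 (was ⊥); enqueue []
  #3 pop 2: in=⊥ → 2 (no change)

Fixpoint:
  val[0] = ⊤
  val[1] = 2
  val[2] = 2

2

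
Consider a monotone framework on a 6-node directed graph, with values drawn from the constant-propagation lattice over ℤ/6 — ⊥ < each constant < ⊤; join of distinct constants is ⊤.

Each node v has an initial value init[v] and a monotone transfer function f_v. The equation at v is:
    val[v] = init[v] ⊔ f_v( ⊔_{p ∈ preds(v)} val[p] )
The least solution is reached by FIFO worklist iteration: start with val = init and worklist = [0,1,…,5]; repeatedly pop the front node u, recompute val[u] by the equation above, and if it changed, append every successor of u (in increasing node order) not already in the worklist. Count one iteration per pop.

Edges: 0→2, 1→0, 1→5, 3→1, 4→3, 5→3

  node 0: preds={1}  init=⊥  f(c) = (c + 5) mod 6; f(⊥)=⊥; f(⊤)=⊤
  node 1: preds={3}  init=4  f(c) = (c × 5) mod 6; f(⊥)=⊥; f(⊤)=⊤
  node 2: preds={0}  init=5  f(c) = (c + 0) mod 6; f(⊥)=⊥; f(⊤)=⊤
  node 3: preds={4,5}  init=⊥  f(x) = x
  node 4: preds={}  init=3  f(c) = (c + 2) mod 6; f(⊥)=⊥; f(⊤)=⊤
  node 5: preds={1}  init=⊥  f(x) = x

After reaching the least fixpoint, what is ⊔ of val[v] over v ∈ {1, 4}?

⊤

Trace (13 dequeues):
  [1] u=0 | in 4 | out 3 | prev ⊥ | push {}
  [2] u=1 | in ⊥ | out 4 | ==
  [3] u=2 | in 3 | out ⊤ | prev 5 | push {}
  [4] u=3 | in 3 | out 3 | prev ⊥ | push {1}
  [5] u=4 | in ⊥ | out 3 | ==
  [6] u=5 | in 4 | out 4 | prev ⊥ | push {3}
  [7] u=1 | in 3 | out ⊤ | prev 4 | push {0,5}
  [8] u=3 | in ⊤ | out ⊤ | prev 3 | push {1}
  [9] u=0 | in ⊤ | out ⊤ | prev 3 | push {2}
  [10] u=5 | in ⊤ | out ⊤ | prev 4 | push {3}
  [11] u=1 | in ⊤ | out ⊤ | ==
  [12] u=2 | in ⊤ | out ⊤ | ==
  [13] u=3 | in ⊤ | out ⊤ | ==

Converged values:
  [0] ⊤
  [1] ⊤
  [2] ⊤
  [3] ⊤
  [4] 3
  [5] ⊤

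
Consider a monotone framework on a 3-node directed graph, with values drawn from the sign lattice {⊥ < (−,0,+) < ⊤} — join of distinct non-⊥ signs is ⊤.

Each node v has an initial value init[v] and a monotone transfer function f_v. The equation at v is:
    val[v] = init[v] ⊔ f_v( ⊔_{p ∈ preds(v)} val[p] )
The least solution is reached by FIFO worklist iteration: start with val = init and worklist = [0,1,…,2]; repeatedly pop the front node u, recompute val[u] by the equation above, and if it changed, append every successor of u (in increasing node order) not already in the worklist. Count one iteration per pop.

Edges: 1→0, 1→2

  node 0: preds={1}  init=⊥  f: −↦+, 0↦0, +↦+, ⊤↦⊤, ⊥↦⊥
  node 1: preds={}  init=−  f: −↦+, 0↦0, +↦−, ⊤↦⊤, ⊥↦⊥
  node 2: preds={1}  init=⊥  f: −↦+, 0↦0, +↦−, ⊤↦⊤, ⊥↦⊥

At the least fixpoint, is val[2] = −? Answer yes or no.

no

Worklist (3 pops):
  #1 pop 0: in=− → + (was ⊥); enqueue []
  #2 pop 1: in=⊥ → − (no change)
  #3 pop 2: in=− → + (was ⊥); enqueue []

Fixpoint:
  val[0] = +
  val[1] = −
  val[2] = +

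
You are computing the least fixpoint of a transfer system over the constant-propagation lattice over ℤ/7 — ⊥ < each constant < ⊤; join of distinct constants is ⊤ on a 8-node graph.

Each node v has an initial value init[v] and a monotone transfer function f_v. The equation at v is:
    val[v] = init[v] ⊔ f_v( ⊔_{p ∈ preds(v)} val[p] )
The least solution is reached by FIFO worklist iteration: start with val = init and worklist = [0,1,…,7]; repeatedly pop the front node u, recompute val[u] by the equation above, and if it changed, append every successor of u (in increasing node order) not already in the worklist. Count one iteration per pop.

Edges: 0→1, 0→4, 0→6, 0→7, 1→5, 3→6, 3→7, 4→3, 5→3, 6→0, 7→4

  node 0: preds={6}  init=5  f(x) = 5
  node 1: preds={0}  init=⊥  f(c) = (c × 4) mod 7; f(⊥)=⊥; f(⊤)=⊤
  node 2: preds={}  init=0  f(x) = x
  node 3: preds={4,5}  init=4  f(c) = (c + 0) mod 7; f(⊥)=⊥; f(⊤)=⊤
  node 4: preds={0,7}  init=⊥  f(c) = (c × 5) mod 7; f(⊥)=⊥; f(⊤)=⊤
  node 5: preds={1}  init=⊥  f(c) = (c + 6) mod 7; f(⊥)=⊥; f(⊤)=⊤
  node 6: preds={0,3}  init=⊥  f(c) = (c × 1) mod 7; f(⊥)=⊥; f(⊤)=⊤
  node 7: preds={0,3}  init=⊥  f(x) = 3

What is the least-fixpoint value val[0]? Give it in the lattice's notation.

5

Trace (14 dequeues):
  [1] u=0 | in ⊥ | out 5 | ==
  [2] u=1 | in 5 | out 6 | prev ⊥ | push {}
  [3] u=2 | in ⊥ | out 0 | ==
  [4] u=3 | in ⊥ | out 4 | ==
  [5] u=4 | in 5 | out 4 | prev ⊥ | push {3}
  [6] u=5 | in 6 | out 5 | prev ⊥ | push {}
  [7] u=6 | in ⊤ | out ⊤ | prev ⊥ | push {0}
  [8] u=7 | in ⊤ | out 3 | prev ⊥ | push {4}
  [9] u=3 | in ⊤ | out ⊤ | prev 4 | push {6,7}
  [10] u=0 | in ⊤ | out 5 | ==
  [11] u=4 | in ⊤ | out ⊤ | prev 4 | push {3}
  [12] u=6 | in ⊤ | out ⊤ | ==
  [13] u=7 | in ⊤ | out 3 | ==
  [14] u=3 | in ⊤ | out ⊤ | ==

Converged values:
  [0] 5
  [1] 6
  [2] 0
  [3] ⊤
  [4] ⊤
  [5] 5
  [6] ⊤
  [7] 3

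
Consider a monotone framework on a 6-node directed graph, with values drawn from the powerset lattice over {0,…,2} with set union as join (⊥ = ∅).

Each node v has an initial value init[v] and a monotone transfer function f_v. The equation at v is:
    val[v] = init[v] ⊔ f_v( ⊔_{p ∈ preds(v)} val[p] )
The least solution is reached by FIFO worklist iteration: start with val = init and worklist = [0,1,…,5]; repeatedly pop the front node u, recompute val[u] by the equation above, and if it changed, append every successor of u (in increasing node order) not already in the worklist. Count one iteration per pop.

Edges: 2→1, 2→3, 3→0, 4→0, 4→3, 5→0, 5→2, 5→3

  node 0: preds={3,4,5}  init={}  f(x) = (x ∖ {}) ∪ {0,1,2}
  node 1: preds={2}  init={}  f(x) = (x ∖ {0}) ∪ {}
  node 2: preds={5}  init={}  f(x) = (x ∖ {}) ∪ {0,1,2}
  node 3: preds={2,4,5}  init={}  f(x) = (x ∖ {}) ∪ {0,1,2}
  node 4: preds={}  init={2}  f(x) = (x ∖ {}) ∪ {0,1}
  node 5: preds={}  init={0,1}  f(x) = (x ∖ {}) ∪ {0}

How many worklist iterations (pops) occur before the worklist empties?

Iteration log — 9 steps:
  step 1. node 0  ⊔preds={0,1,2}  new={0,1,2}  old={}  +wl: 
  step 2. node 1  ⊔preds={}  new={}  stable
  step 3. node 2  ⊔preds={0,1}  new={0,1,2}  old={}  +wl: 1
  step 4. node 3  ⊔preds={0,1,2}  new={0,1,2}  old={}  +wl: 0
  step 5. node 4  ⊔preds={}  new={0,1,2}  old={2}  +wl: 3
  step 6. node 5  ⊔preds={}  new={0,1}  stable
  step 7. node 1  ⊔preds={0,1,2}  new={1,2}  old={}  +wl: 
  step 8. node 0  ⊔preds={0,1,2}  new={0,1,2}  stable
  step 9. node 3  ⊔preds={0,1,2}  new={0,1,2}  stable

Least fixpoint reached:
  node 0: {0,1,2}
  node 1: {1,2}
  node 2: {0,1,2}
  node 3: {0,1,2}
  node 4: {0,1,2}
  node 5: {0,1}

9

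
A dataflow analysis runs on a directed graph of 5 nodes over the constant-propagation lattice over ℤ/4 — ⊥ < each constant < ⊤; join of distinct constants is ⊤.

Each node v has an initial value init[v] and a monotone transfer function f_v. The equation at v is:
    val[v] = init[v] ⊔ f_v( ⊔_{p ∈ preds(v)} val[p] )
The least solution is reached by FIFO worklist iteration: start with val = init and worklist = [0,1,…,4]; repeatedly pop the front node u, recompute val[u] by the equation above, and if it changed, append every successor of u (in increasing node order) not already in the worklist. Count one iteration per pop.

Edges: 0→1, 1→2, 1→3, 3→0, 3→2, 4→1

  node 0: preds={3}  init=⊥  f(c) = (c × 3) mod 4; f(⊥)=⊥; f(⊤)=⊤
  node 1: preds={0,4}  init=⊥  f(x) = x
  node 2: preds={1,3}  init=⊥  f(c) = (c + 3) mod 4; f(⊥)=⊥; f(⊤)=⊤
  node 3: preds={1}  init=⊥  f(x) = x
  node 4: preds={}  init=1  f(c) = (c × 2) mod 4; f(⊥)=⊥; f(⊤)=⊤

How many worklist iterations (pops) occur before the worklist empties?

Worklist (13 pops):
  #1 pop 0: in=⊥ → ⊥ (no change)
  #2 pop 1: in=1 → 1 (was ⊥); enqueue []
  #3 pop 2: in=1 → 0 (was ⊥); enqueue []
  #4 pop 3: in=1 → 1 (was ⊥); enqueue [0,2]
  #5 pop 4: in=⊥ → 1 (no change)
  #6 pop 0: in=1 → 3 (was ⊥); enqueue [1]
  #7 pop 2: in=1 → 0 (no change)
  #8 pop 1: in=⊤ → ⊤ (was 1); enqueue [2,3]
  #9 pop 2: in=⊤ → ⊤ (was 0); enqueue []
  #10 pop 3: in=⊤ → ⊤ (was 1); enqueue [0,2]
  #11 pop 0: in=⊤ → ⊤ (was 3); enqueue [1]
  #12 pop 2: in=⊤ → ⊤ (no change)
  #13 pop 1: in=⊤ → ⊤ (no change)

Fixpoint:
  val[0] = ⊤
  val[1] = ⊤
  val[2] = ⊤
  val[3] = ⊤
  val[4] = 1

13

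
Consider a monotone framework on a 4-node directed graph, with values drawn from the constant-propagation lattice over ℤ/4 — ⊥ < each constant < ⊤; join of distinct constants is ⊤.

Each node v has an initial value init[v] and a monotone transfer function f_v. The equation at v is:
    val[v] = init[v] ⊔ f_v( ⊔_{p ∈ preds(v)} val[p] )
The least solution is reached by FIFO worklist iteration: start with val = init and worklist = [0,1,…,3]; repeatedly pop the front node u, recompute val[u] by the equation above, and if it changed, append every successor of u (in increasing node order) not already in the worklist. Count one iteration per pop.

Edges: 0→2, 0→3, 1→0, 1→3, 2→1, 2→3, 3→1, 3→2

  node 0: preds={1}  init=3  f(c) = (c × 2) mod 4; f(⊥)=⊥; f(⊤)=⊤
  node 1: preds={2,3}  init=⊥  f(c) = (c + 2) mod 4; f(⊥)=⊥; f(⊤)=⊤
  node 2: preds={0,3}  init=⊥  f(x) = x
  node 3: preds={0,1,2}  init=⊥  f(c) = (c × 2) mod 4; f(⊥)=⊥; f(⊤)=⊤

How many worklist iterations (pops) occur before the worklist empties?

Worklist (10 pops):
  #1 pop 0: in=⊥ → 3 (no change)
  #2 pop 1: in=⊥ → ⊥ (no change)
  #3 pop 2: in=3 → 3 (was ⊥); enqueue [1]
  #4 pop 3: in=3 → 2 (was ⊥); enqueue [2]
  #5 pop 1: in=⊤ → ⊤ (was ⊥); enqueue [0,3]
  #6 pop 2: in=⊤ → ⊤ (was 3); enqueue [1]
  #7 pop 0: in=⊤ → ⊤ (was 3); enqueue [2]
  #8 pop 3: in=⊤ → ⊤ (was 2); enqueue []
  #9 pop 1: in=⊤ → ⊤ (no change)
  #10 pop 2: in=⊤ → ⊤ (no change)

Fixpoint:
  val[0] = ⊤
  val[1] = ⊤
  val[2] = ⊤
  val[3] = ⊤

10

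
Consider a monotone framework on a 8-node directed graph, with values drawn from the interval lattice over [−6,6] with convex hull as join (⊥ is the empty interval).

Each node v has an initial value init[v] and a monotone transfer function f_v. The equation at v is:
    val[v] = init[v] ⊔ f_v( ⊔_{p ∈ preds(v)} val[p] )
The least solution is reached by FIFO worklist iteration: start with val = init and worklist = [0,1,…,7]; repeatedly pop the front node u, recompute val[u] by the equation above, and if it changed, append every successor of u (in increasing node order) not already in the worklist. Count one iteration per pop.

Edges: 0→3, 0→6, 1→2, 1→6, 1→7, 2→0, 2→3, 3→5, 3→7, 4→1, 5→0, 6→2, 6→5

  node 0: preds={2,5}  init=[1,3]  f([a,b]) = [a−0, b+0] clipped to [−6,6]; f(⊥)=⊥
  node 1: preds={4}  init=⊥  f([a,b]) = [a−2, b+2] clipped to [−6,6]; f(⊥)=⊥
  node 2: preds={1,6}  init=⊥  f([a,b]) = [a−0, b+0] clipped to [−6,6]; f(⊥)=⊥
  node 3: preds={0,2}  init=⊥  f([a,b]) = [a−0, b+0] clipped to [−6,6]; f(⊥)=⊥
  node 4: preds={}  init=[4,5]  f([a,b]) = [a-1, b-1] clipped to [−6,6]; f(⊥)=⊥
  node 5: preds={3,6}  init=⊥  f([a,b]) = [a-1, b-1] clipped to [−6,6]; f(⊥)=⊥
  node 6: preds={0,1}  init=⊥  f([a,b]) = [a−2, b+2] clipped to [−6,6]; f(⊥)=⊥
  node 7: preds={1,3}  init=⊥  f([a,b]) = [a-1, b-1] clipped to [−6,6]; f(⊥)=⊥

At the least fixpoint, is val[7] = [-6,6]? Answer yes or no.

Iteration log — 40 steps:
  step 1. node 0  ⊔preds=⊥  new=[1,3]  stable
  step 2. node 1  ⊔preds=[4,5]  new=[2,6]  old=⊥  +wl: 
  step 3. node 2  ⊔preds=[2,6]  new=[2,6]  old=⊥  +wl: 0
  step 4. node 3  ⊔preds=[1,6]  new=[1,6]  old=⊥  +wl: 
  step 5. node 4  ⊔preds=⊥  new=[4,5]  stable
  step 6. node 5  ⊔preds=[1,6]  new=[0,5]  old=⊥  +wl: 
  step 7. node 6  ⊔preds=[1,6]  new=[-1,6]  old=⊥  +wl: 2,5
  step 8. node 7  ⊔preds=[1,6]  new=[0,5]  old=⊥  +wl: 
  step 9. node 0  ⊔preds=[0,6]  new=[0,6]  old=[1,3]  +wl: 3,6
  step 10. node 2  ⊔preds=[-1,6]  new=[-1,6]  old=[2,6]  +wl: 0
  step 11. node 5  ⊔preds=[-1,6]  new=[-2,5]  old=[0,5]  +wl: 
  step 12. node 3  ⊔preds=[-1,6]  new=[-1,6]  old=[1,6]  +wl: 5,7
  step 13. node 6  ⊔preds=[0,6]  new=[-2,6]  old=[-1,6]  +wl: 2
  step 14. node 0  ⊔preds=[-2,6]  new=[-2,6]  old=[0,6]  +wl: 3,6
  step 15. node 5  ⊔preds=[-2,6]  new=[-3,5]  old=[-2,5]  +wl: 0
  step 16. node 7  ⊔preds=[-1,6]  new=[-2,5]  old=[0,5]  +wl: 
  step 17. node 2  ⊔preds=[-2,6]  new=[-2,6]  old=[-1,6]  +wl: 
  step 18. node 3  ⊔preds=[-2,6]  new=[-2,6]  old=[-1,6]  +wl: 5,7
  step 19. node 6  ⊔preds=[-2,6]  new=[-4,6]  old=[-2,6]  +wl: 2
  step 20. node 0  ⊔preds=[-3,6]  new=[-3,6]  old=[-2,6]  +wl: 3,6
  step 21. node 5  ⊔preds=[-4,6]  new=[-5,5]  old=[-3,5]  +wl: 0
  step 22. node 7  ⊔preds=[-2,6]  new=[-3,5]  old=[-2,5]  +wl: 
  step 23. node 2  ⊔preds=[-4,6]  new=[-4,6]  old=[-2,6]  +wl: 
  step 24. node 3  ⊔preds=[-4,6]  new=[-4,6]  old=[-2,6]  +wl: 5,7
  step 25. node 6  ⊔preds=[-3,6]  new=[-5,6]  old=[-4,6]  +wl: 2
  step 26. node 0  ⊔preds=[-5,6]  new=[-5,6]  old=[-3,6]  +wl: 3,6
  step 27. node 5  ⊔preds=[-5,6]  new=[-6,5]  old=[-5,5]  +wl: 0
  step 28. node 7  ⊔preds=[-4,6]  new=[-5,5]  old=[-3,5]  +wl: 
  step 29. node 2  ⊔preds=[-5,6]  new=[-5,6]  old=[-4,6]  +wl: 
  step 30. node 3  ⊔preds=[-5,6]  new=[-5,6]  old=[-4,6]  +wl: 5,7
  step 31. node 6  ⊔preds=[-5,6]  new=[-6,6]  old=[-5,6]  +wl: 2
  step 32. node 0  ⊔preds=[-6,6]  new=[-6,6]  old=[-5,6]  +wl: 3,6
  step 33. node 5  ⊔preds=[-6,6]  new=[-6,5]  stable
  step 34. node 7  ⊔preds=[-5,6]  new=[-6,5]  old=[-5,5]  +wl: 
  step 35. node 2  ⊔preds=[-6,6]  new=[-6,6]  old=[-5,6]  +wl: 0
  step 36. node 3  ⊔preds=[-6,6]  new=[-6,6]  old=[-5,6]  +wl: 5,7
  step 37. node 6  ⊔preds=[-6,6]  new=[-6,6]  stable
  step 38. node 0  ⊔preds=[-6,6]  new=[-6,6]  stable
  step 39. node 5  ⊔preds=[-6,6]  new=[-6,5]  stable
  step 40. node 7  ⊔preds=[-6,6]  new=[-6,5]  stable

Least fixpoint reached:
  node 0: [-6,6]
  node 1: [2,6]
  node 2: [-6,6]
  node 3: [-6,6]
  node 4: [4,5]
  node 5: [-6,5]
  node 6: [-6,6]
  node 7: [-6,5]

no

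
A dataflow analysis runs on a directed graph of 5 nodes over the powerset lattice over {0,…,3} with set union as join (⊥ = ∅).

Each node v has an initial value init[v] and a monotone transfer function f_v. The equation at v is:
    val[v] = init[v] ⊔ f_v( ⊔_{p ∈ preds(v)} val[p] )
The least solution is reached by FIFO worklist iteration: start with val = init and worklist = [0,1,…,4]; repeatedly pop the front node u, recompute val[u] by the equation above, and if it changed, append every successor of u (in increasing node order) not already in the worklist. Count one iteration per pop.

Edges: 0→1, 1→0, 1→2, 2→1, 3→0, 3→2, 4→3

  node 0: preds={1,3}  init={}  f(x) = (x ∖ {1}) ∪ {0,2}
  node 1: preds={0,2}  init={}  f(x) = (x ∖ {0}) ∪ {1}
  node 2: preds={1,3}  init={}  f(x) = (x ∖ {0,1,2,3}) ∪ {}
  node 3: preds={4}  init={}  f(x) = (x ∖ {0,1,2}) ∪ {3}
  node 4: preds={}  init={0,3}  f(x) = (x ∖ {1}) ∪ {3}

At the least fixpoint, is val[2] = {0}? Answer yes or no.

Trace (10 dequeues):
  [1] u=0 | in {} | out {0,2} | prev {} | push {}
  [2] u=1 | in {0,2} | out {1,2} | prev {} | push {0}
  [3] u=2 | in {1,2} | out {} | ==
  [4] u=3 | in {0,3} | out {3} | prev {} | push {2}
  [5] u=4 | in {} | out {0,3} | ==
  [6] u=0 | in {1,2,3} | out {0,2,3} | prev {0,2} | push {1}
  [7] u=2 | in {1,2,3} | out {} | ==
  [8] u=1 | in {0,2,3} | out {1,2,3} | prev {1,2} | push {0,2}
  [9] u=0 | in {1,2,3} | out {0,2,3} | ==
  [10] u=2 | in {1,2,3} | out {} | ==

Converged values:
  [0] {0,2,3}
  [1] {1,2,3}
  [2] {}
  [3] {3}
  [4] {0,3}

no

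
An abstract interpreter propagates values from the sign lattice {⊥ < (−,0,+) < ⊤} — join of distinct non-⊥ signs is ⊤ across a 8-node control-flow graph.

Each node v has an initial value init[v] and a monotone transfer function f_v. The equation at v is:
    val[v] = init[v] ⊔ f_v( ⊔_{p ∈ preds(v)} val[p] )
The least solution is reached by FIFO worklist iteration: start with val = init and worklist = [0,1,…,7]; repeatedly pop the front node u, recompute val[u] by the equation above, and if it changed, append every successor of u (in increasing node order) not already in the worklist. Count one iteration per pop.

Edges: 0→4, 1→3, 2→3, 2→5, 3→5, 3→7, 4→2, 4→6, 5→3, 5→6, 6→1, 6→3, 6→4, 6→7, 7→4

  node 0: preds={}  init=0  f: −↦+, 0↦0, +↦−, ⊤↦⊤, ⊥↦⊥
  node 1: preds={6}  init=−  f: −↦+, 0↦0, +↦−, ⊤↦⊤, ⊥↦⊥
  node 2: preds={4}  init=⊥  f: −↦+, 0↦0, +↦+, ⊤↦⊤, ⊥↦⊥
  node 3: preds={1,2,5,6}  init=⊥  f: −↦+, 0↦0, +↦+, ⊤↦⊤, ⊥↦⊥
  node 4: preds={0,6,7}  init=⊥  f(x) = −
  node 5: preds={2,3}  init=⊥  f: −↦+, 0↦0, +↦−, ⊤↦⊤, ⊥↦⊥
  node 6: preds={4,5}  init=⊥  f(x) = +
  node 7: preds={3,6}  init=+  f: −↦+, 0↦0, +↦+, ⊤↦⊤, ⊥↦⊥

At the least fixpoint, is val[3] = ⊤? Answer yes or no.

yes

Trace (17 dequeues):
  [1] u=0 | in ⊥ | out 0 | ==
  [2] u=1 | in ⊥ | out − | ==
  [3] u=2 | in ⊥ | out ⊥ | ==
  [4] u=3 | in − | out + | prev ⊥ | push {}
  [5] u=4 | in ⊤ | out − | prev ⊥ | push {2}
  [6] u=5 | in + | out − | prev ⊥ | push {3}
  [7] u=6 | in − | out + | prev ⊥ | push {1,4}
  [8] u=7 | in + | out + | ==
  [9] u=2 | in − | out + | prev ⊥ | push {5}
  [10] u=3 | in ⊤ | out ⊤ | prev + | push {7}
  [11] u=1 | in + | out − | ==
  [12] u=4 | in ⊤ | out − | ==
  [13] u=5 | in ⊤ | out ⊤ | prev − | push {3,6}
  [14] u=7 | in ⊤ | out ⊤ | prev + | push {4}
  [15] u=3 | in ⊤ | out ⊤ | ==
  [16] u=6 | in ⊤ | out + | ==
  [17] u=4 | in ⊤ | out − | ==

Converged values:
  [0] 0
  [1] −
  [2] +
  [3] ⊤
  [4] −
  [5] ⊤
  [6] +
  [7] ⊤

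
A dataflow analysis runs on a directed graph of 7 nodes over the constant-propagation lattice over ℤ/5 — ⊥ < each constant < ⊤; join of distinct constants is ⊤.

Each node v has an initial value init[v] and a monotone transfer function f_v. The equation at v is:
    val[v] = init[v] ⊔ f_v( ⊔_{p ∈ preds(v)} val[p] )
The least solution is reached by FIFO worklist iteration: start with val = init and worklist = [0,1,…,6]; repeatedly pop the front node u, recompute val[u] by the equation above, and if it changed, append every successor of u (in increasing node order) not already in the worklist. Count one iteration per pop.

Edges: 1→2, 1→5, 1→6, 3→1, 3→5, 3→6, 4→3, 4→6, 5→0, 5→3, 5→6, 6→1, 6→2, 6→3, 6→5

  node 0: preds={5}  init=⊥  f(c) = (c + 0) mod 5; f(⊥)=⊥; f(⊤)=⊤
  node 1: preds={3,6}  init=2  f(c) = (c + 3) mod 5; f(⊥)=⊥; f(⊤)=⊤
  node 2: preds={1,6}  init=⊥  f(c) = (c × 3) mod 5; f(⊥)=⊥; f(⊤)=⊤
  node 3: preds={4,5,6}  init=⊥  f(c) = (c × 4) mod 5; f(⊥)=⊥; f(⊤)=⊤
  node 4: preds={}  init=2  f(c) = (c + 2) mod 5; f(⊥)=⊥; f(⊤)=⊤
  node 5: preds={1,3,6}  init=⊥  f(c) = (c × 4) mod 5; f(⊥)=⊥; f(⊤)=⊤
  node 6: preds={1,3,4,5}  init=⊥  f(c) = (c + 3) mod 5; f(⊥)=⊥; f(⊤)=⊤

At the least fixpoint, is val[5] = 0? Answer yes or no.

no

Worklist (14 pops):
  #1 pop 0: in=⊥ → ⊥ (no change)
  #2 pop 1: in=⊥ → 2 (no change)
  #3 pop 2: in=2 → 1 (was ⊥); enqueue []
  #4 pop 3: in=2 → 3 (was ⊥); enqueue [1]
  #5 pop 4: in=⊥ → 2 (no change)
  #6 pop 5: in=⊤ → ⊤ (was ⊥); enqueue [0,3]
  #7 pop 6: in=⊤ → ⊤ (was ⊥); enqueue [2,5]
  #8 pop 1: in=⊤ → ⊤ (was 2); enqueue [6]
  #9 pop 0: in=⊤ → ⊤ (was ⊥); enqueue []
  #10 pop 3: in=⊤ → ⊤ (was 3); enqueue [1]
  #11 pop 2: in=⊤ → ⊤ (was 1); enqueue []
  #12 pop 5: in=⊤ → ⊤ (no change)
  #13 pop 6: in=⊤ → ⊤ (no change)
  #14 pop 1: in=⊤ → ⊤ (no change)

Fixpoint:
  val[0] = ⊤
  val[1] = ⊤
  val[2] = ⊤
  val[3] = ⊤
  val[4] = 2
  val[5] = ⊤
  val[6] = ⊤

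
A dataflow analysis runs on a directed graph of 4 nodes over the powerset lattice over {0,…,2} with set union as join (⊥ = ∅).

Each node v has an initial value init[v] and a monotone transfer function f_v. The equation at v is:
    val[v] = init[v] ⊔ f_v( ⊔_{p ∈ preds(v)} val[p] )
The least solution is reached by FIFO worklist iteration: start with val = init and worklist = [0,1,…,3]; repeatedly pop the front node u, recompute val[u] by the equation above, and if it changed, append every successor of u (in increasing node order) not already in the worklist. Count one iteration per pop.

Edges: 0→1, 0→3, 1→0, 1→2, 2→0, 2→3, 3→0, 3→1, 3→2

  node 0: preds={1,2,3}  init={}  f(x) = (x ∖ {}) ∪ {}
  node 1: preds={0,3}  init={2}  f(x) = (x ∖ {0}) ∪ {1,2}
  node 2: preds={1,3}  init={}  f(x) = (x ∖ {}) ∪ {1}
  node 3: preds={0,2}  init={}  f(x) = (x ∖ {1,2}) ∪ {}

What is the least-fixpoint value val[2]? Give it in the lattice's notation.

{1,2}

Iteration log — 7 steps:
  step 1. node 0  ⊔preds={2}  new={2}  old={}  +wl: 
  step 2. node 1  ⊔preds={2}  new={1,2}  old={2}  +wl: 0
  step 3. node 2  ⊔preds={1,2}  new={1,2}  old={}  +wl: 
  step 4. node 3  ⊔preds={1,2}  new={}  stable
  step 5. node 0  ⊔preds={1,2}  new={1,2}  old={2}  +wl: 1,3
  step 6. node 1  ⊔preds={1,2}  new={1,2}  stable
  step 7. node 3  ⊔preds={1,2}  new={}  stable

Least fixpoint reached:
  node 0: {1,2}
  node 1: {1,2}
  node 2: {1,2}
  node 3: {}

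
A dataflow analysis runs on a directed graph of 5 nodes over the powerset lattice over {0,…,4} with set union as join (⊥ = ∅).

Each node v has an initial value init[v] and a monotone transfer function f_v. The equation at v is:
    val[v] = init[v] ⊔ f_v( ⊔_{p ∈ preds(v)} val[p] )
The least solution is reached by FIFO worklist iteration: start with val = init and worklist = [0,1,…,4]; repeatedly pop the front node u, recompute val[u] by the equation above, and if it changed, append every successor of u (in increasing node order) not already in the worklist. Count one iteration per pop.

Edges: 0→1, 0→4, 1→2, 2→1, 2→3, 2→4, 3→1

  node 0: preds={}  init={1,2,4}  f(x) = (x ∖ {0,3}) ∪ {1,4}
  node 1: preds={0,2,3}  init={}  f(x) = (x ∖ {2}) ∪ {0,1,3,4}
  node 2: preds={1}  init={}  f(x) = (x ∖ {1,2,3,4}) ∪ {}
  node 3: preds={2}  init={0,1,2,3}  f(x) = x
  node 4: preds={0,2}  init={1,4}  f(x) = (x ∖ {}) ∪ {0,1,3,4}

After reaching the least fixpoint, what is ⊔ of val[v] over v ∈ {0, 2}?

Worklist (6 pops):
  #1 pop 0: in={} → {1,2,4} (no change)
  #2 pop 1: in={0,1,2,3,4} → {0,1,3,4} (was {}); enqueue []
  #3 pop 2: in={0,1,3,4} → {0} (was {}); enqueue [1]
  #4 pop 3: in={0} → {0,1,2,3} (no change)
  #5 pop 4: in={0,1,2,4} → {0,1,2,3,4} (was {1,4}); enqueue []
  #6 pop 1: in={0,1,2,3,4} → {0,1,3,4} (no change)

Fixpoint:
  val[0] = {1,2,4}
  val[1] = {0,1,3,4}
  val[2] = {0}
  val[3] = {0,1,2,3}
  val[4] = {0,1,2,3,4}

{0,1,2,4}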